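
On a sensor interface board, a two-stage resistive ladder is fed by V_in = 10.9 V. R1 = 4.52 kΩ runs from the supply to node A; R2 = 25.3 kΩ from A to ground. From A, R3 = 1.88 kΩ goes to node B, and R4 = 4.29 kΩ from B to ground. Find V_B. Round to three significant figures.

Looking into the second stage from A: R3 + R4 = 6.170 kΩ appears in parallel with R2.
Effective lower resistance at A: R2 ‖ 6.170 = 4.960 kΩ.
V_A = 10.9 × 4.960/(4.52 + 4.960) = 5.703 V.
Then the unloaded second divider: V_B = V_A × R4/(R3+R4) = 5.703 × 0.6953 = 3.965 V.

V_B ≈ 3.97 V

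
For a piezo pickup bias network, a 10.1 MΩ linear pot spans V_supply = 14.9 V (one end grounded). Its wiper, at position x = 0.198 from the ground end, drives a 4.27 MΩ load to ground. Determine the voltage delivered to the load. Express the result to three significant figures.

Lower segment x·R_p = 2.000 MΩ; upper segment (1−x)·R_p = 8.100 MΩ.
(x·R_p) ‖ R_L = 1.362 MΩ.
V_out = 14.9 × 1.362/(8.100 + 1.362) = 2.145 V.

V_out ≈ 2.14 V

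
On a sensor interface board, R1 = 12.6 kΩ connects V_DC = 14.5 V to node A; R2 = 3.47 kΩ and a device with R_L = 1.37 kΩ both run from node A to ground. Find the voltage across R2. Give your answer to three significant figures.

First combine the lower leg with the load: R2 ‖ R_L = 0.9822 kΩ.
Now apply the divider: V_out = 14.5 × 0.07232 = 1.049 V.

V_out ≈ 1.05 V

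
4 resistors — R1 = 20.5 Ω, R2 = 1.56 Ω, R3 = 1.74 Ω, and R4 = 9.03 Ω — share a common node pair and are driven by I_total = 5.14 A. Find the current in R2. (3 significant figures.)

I ≈ 2.40 A

Total conductance ΣG = 1/20.5 + 1/1.56 + 1/1.74 + 1/9.03 = 1.375 (units of 1/Ω).
R2 takes the fraction G_k/ΣG = 0.6410/1.375 = 0.4661, so I = 5.14 × 0.4661 = 2.396 A.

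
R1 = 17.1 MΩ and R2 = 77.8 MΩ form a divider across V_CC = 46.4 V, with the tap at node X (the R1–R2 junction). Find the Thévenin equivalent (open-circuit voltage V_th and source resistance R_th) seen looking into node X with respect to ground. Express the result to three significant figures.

V_th is the unloaded tap voltage: V_CC · R2/(R1+R2) = 46.4 × 0.8198 = 38.04 V.
Looking into X with the source shorted: R_th = R1·R2/(R1+R2) = 17.10 × 77.8/94.90 = 14.02 MΩ.

V_th ≈ 38.0 V, R_th ≈ 14.0 MΩ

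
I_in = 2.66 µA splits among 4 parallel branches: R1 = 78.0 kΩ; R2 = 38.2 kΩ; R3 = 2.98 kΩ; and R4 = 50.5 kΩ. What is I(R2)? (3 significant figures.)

I ≈ 0.177 µA

ΣG = 1/78.0 + 1/38.2 + 1/2.98 + 1/50.5 = 0.3944.
Current divider: I(R2) = I_in · G_k/ΣG = 2.66 × (0.02618/0.3944) = 2.66 × 0.06638 = 0.1766 µA.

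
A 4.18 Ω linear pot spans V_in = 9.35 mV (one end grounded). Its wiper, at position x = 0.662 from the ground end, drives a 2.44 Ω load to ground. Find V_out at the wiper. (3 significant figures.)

V_out ≈ 4.47 mV

The pot divides into 1.413 Ω above the wiper and 2.767 Ω below.
R_L loads the lower segment: effective lower R = 1.297 Ω.
Then V_out = V_in · 1.297/(1.413 + 1.297) = 4.475 mV.
(Unloaded: V_out = x·V_in = 6.19 mV.)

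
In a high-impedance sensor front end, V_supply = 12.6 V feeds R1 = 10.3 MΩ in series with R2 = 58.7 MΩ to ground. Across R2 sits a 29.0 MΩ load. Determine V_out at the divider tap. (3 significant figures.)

V_out ≈ 8.23 V

R2 ‖ R_L = (58.7 × 29.0)/(58.7 + 29.0) = 19.41 MΩ.
Now apply the divider: V_out = 12.6 × 0.6533 = 8.232 V.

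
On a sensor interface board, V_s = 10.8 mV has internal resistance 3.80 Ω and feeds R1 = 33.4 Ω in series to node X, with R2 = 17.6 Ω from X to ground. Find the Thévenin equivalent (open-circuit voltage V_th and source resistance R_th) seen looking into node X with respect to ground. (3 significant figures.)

V_th ≈ 3.47 mV, R_th ≈ 11.9 Ω

R1' = 3.80 + 33.4 = 37.20 Ω (source resistance + R1).
Open-circuit (no load on X): V_th = V_s · R2/(R1' + R2) = 10.8 × 17.6/(37.20 + 17.6) = 3.469 mV.
With V_s suppressed (replaced by a short), R_th = R1' ‖ R2 = (37.20 × 17.6)/(37.20 + 17.6) = 11.95 Ω.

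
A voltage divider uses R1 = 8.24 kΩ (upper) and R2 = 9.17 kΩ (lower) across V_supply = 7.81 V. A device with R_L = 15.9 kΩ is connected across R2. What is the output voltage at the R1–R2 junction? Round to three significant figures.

V_out ≈ 3.23 V

First combine the lower leg with the load: R2 ‖ R_L = 5.816 kΩ.
Voltage divider with the loaded lower leg: V_out = 7.81 × 5.816/(8.24 + 5.816) = 7.81 × 0.4138 = 3.232 V.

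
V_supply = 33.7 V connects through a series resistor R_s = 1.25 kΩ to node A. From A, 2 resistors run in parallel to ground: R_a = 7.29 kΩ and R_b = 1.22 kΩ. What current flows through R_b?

Parallel bank: R_p = 1/(1/7.29 + 1/1.22) = 1.045 kΩ.
V_A = 33.7 × 1.045/2.295 = 15.35 V.
Branch current I = V_A/R_b = 15.35/1.22 = 12.58 mA.

I ≈ 12.6 mA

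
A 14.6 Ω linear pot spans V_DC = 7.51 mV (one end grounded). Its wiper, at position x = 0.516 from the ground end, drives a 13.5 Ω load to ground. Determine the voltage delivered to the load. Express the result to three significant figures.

Lower segment x·R_p = 7.534 Ω; upper segment (1−x)·R_p = 7.066 Ω.
Lower segment in parallel with the load: 7.534 ‖ 13.5 = 4.835 Ω.
Loaded-divider output: V_out = 7.51 × 0.4063 = 3.051 mV.

V_out ≈ 3.05 mV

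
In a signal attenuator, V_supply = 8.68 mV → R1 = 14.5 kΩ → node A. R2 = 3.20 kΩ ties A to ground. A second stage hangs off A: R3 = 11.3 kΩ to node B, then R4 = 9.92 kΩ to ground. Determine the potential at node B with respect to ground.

The second stage (R3 + R4 = 21.22 kΩ) loads node A in parallel with R2.
Effective lower resistance at A: R2 ‖ 21.22 = 2.781 kΩ.
V_A = 8.68 × 2.781/(14.5 + 2.781) = 1.397 mV.
Stage 2 is unloaded, so V_B = V_A · R4/(R3+R4) = 1.397 × 9.92/21.22 = 0.6529 mV.

V_B ≈ 0.653 mV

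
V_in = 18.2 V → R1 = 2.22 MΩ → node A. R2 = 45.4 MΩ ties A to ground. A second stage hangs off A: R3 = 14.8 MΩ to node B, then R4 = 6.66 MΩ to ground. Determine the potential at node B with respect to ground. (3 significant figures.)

Node A sees R2 in parallel with the series input of stage 2, R3 + R4 = 21.46 MΩ.
R2 ‖ (R3+R4) = 14.57 MΩ.
First divider: V_A = V_in · 14.57/(2.22 + 14.57) = 15.79 V.
Stage 2 is unloaded, so V_B = V_A · R4/(R3+R4) = 15.79 × 6.66/21.46 = 4.902 V.

V_B ≈ 4.90 V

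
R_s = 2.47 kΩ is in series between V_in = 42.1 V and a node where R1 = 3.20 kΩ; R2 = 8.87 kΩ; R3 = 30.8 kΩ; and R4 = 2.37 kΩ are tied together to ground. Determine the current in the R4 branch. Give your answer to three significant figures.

Parallel bank: R_p = 1/(1/3.20 + 1/8.87 + 1/30.8 + 1/2.37) = 1.137 kΩ.
Node voltage V_A = V_in · R_p/(R_s + R_p) = 42.1 × 0.3152 = 13.27 V.
Branch current I = V_A/R4 = 13.27/2.37 = 5.599 mA.

I ≈ 5.60 mA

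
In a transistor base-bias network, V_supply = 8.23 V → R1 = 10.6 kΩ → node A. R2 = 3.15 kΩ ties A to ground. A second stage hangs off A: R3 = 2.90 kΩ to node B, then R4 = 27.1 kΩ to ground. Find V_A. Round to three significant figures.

Node A sees R2 in parallel with the series input of stage 2, R3 + R4 = 30.00 kΩ.
Effective lower resistance at A: R2 ‖ 30.00 = 2.851 kΩ.
V_A = 8.23 × 2.851/(10.6 + 2.851) = 1.744 V.

V_A ≈ 1.74 V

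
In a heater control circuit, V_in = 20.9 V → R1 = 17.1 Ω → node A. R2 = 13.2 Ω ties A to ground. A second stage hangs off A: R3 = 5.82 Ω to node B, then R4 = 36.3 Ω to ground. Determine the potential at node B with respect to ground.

V_B ≈ 6.67 V

Looking into the second stage from A: R3 + R4 = 42.12 Ω appears in parallel with R2.
R2 ‖ (R3+R4) = 10.05 Ω.
So V_A = 20.9 × 0.3702 = 7.737 V.
V_B = V_A × 0.8618 = 6.668 V.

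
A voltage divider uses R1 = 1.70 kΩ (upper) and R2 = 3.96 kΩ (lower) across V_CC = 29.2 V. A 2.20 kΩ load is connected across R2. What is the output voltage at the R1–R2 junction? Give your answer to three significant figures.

V_out ≈ 13.3 V

The load sits in parallel with R2, giving an effective lower resistance R2' = R2·R_L/(R2+R_L) = 1.414 kΩ.
Voltage divider with the loaded lower leg: V_out = 29.2 × 1.414/(1.70 + 1.414) = 29.2 × 0.4541 = 13.26 V.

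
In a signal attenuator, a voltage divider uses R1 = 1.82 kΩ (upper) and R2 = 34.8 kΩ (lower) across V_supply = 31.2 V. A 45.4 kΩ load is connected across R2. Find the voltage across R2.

R2 ‖ R_L = (34.8 × 45.4)/(34.8 + 45.4) = 19.70 kΩ.
Voltage divider with the loaded lower leg: V_out = 31.2 × 19.70/(1.82 + 19.70) = 31.2 × 0.9154 = 28.56 V.

V_out ≈ 28.6 V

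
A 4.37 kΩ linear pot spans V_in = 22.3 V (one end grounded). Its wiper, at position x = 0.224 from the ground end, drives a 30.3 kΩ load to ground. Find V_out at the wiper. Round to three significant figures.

The pot divides into 3.391 kΩ above the wiper and 0.9789 kΩ below.
(x·R_p) ‖ R_L = 0.9482 kΩ.
Then V_out = V_in · 0.9482/(3.391 + 0.9482) = 4.873 V.

V_out ≈ 4.87 V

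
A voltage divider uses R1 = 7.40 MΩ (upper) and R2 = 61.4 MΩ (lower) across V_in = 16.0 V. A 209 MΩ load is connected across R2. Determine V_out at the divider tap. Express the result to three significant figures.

R2 ‖ R_L = (61.4 × 209)/(61.4 + 209) = 47.46 MΩ.
Then V_out = V_in · R2'/(R1 + R2') = 16.0 × 47.46/54.86 = 13.84 V.

V_out ≈ 13.8 V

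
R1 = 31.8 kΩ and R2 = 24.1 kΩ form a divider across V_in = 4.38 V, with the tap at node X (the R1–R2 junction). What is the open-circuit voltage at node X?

V_th ≈ 1.89 V

With X open, the divider is unloaded: V_th = 4.38 × 24.1/55.90 = 1.888 V.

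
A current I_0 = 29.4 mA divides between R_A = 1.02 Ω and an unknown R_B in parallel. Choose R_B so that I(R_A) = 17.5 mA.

The fraction through R_A equals R_B/(R_A+R_B).
17.5/29.4 = R_B/(R_A + R_B) → R_B = R_A · (0.5952)/(1 − 0.5952) = 1.02 × 1.471 = 1.500 Ω.

R_B ≈ 1.50 Ω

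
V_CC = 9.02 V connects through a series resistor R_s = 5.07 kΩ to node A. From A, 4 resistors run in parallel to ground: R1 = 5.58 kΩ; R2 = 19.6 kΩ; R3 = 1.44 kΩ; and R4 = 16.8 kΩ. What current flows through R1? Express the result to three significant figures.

Parallel bank: R_p = 1/(1/5.58 + 1/19.6 + 1/1.44 + 1/16.8) = 1.016 kΩ.
V_A by voltage divider: V_A = 9.02 × 1.016/(5.07 + 1.016) = 1.506 V.
Branch current I = V_A/R1 = 1.506/5.58 = 0.2699 mA.

I ≈ 0.270 mA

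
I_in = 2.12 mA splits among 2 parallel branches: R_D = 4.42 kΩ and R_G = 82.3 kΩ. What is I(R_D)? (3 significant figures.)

I ≈ 2.01 mA

With just two branches, the current splits inversely with resistance.
So I = 2.12 × 82.3/86.72 = 2.012 mA.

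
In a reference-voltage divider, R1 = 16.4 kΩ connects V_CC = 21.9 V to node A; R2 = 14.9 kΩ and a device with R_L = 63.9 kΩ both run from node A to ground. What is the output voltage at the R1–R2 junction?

First combine the lower leg with the load: R2 ‖ R_L = 12.08 kΩ.
Now apply the divider: V_out = 21.9 × 0.4242 = 9.290 V.
(Unloaded it would be 10.4 V; the load pulls it down.)

V_out ≈ 9.29 V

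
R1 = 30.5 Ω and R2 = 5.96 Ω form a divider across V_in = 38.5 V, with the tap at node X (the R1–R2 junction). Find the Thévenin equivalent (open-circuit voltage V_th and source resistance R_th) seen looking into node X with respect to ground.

V_th ≈ 6.29 V, R_th ≈ 4.99 Ω

V_th is the unloaded tap voltage: V_in · R2/(R1+R2) = 38.5 × 0.1635 = 6.293 V.
Zeroing V_in shorts the top of R1 to ground, so R_th = R1 ‖ R2 = 4.986 Ω.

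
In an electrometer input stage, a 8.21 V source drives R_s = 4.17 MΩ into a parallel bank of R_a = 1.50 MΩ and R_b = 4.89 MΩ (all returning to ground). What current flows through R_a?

I ≈ 1.18 µA

Equivalent of the parallel group: R_p = 1.148 MΩ.
V_A = 8.21 × 1.148/5.318 = 1.772 V.
Branch current I = V_A/R_a = 1.772/1.50 = 1.181 µA.
(Equivalently: I_total = 1.544 µA, then current-divider fraction G_k/ΣG = 0.7653.)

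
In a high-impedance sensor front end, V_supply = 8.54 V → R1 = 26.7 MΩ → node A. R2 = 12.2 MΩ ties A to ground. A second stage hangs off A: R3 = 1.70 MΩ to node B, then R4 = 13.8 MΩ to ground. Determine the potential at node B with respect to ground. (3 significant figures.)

The second stage (R3 + R4 = 15.50 MΩ) loads node A in parallel with R2.
R2 ‖ (R3+R4) = 6.827 MΩ.
So V_A = 8.54 × 0.2036 = 1.739 V.
Stage 2 is unloaded, so V_B = V_A · R4/(R3+R4) = 1.739 × 13.8/15.50 = 1.548 V.

V_B ≈ 1.55 V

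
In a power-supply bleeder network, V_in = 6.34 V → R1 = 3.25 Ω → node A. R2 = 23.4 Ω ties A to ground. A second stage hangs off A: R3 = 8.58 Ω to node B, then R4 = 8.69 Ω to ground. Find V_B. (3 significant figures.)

V_B ≈ 2.40 V

Looking into the second stage from A: R3 + R4 = 17.27 Ω appears in parallel with R2.
R2 ‖ (R3+R4) = 9.937 Ω.
First divider: V_A = V_in · 9.937/(3.25 + 9.937) = 4.777 V.
Stage 2 is unloaded, so V_B = V_A · R4/(R3+R4) = 4.777 × 8.69/17.27 = 2.404 V.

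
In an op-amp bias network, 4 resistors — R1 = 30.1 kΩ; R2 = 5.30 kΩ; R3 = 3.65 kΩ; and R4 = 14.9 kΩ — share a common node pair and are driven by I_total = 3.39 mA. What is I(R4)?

Conductances: ΣG = 1/30.1 + 1/5.30 + 1/3.65 + 1/14.9 = 0.5630 (1/kΩ).
R4 takes the fraction G_k/ΣG = 0.06711/0.5630 = 0.1192, so I = 3.39 × 0.1192 = 0.4041 mA.

I ≈ 0.404 mA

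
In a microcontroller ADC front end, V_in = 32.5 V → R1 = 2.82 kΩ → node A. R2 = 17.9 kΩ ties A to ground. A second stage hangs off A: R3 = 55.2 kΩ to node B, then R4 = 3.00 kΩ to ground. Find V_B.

V_B ≈ 1.39 V

The second stage (R3 + R4 = 58.20 kΩ) loads node A in parallel with R2.
R2 ‖ (R3+R4) = 13.69 kΩ.
So V_A = 32.5 × 0.8292 = 26.95 V.
V_B = V_A × 0.05155 = 1.389 V.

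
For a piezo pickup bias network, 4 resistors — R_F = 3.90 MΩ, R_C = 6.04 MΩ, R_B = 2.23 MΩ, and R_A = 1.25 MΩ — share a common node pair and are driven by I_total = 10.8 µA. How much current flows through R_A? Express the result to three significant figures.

I ≈ 5.17 µA

Conductances: ΣG = 1/3.90 + 1/6.04 + 1/2.23 + 1/1.25 = 1.670 (1/MΩ).
Current divider: I(R_A) = I_total · G_k/ΣG = 10.8 × (0.8000/1.670) = 10.8 × 0.4789 = 5.172 µA.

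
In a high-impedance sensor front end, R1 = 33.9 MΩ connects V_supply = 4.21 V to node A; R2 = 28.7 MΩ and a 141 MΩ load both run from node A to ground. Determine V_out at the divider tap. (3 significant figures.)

The load sits in parallel with R2, giving an effective lower resistance R2' = R2·R_L/(R2+R_L) = 23.85 MΩ.
Now apply the divider: V_out = 4.21 × 0.4129 = 1.739 V.
(Unloaded it would be 1.93 V; the load pulls it down.)

V_out ≈ 1.74 V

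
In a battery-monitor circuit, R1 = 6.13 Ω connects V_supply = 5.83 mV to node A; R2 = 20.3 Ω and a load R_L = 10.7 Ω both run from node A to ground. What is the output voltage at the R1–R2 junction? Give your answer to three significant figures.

R2 ‖ R_L = (20.3 × 10.7)/(20.3 + 10.7) = 7.007 Ω.
Voltage divider with the loaded lower leg: V_out = 5.83 × 7.007/(6.13 + 7.007) = 5.83 × 0.5334 = 3.110 mV.

V_out ≈ 3.11 mV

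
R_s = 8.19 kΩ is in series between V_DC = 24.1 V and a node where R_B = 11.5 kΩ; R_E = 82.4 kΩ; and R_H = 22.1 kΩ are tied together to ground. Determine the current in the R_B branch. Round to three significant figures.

Parallel bank: R_p = 1/(1/11.5 + 1/82.4 + 1/22.1) = 6.928 kΩ.
V_A = 24.1 × 6.928/15.12 = 11.04 V.
I(R_B) = V_A / R_B = 11.04/11.5 = 0.9604 mA.
(Check via current divider: I_total = 1.594 mA; share G_k/ΣG = 0.6024 → same result.)

I ≈ 0.960 mA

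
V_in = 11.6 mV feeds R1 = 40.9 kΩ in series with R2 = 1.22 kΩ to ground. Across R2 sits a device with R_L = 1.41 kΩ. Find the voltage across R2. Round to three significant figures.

The load sits in parallel with R2, giving an effective lower resistance R2' = R2·R_L/(R2+R_L) = 0.6541 kΩ.
Voltage divider with the loaded lower leg: V_out = 11.6 × 0.6541/(40.9 + 0.6541) = 11.6 × 0.01574 = 0.1826 mV.

V_out ≈ 0.183 mV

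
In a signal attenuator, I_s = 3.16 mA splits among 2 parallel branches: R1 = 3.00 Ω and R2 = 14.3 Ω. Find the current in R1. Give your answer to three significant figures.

With just two branches, the current splits inversely with resistance.
So I = 3.16 × 14.3/17.30 = 2.612 mA.

I ≈ 2.61 mA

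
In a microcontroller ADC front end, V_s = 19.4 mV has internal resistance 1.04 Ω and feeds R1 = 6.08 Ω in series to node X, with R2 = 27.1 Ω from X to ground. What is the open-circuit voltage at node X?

V_th ≈ 15.4 mV

R1' = 1.04 + 6.08 = 7.120 Ω (source resistance + R1).
V_th is the unloaded tap voltage: V_s · R2/(R1'+R2) = 19.4 × 0.7919 = 15.36 mV.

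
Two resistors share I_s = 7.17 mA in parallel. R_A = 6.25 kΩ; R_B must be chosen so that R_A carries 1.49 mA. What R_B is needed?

R_B ≈ 1.64 kΩ

In a two-way split, I_A/I_s = R_B/(R_A + R_B).
With f = 0.2078, R_B = R_A · f/(1−f) = 6.25 × 0.2623 = 1.640 kΩ.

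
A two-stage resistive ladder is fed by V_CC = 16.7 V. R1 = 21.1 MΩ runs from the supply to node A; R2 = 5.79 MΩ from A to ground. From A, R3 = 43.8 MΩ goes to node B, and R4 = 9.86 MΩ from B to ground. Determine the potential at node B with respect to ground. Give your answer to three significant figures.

V_B ≈ 0.609 V

The second stage (R3 + R4 = 53.66 MΩ) loads node A in parallel with R2.
R2 ‖ (R3+R4) = 5.226 MΩ.
First divider: V_A = V_CC · 5.226/(21.1 + 5.226) = 3.315 V.
V_B = V_A × 0.1837 = 0.6092 V.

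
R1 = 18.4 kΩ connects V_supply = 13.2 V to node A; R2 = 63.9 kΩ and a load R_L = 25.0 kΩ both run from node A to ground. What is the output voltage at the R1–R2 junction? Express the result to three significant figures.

First combine the lower leg with the load: R2 ‖ R_L = 17.97 kΩ.
Voltage divider with the loaded lower leg: V_out = 13.2 × 17.97/(18.4 + 17.97) = 13.2 × 0.4941 = 6.522 V.
(Unloaded it would be 10.2 V; the load pulls it down.)

V_out ≈ 6.52 V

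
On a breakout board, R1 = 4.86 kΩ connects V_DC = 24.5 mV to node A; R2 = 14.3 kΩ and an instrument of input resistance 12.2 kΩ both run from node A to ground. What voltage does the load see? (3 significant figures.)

V_out ≈ 14.1 mV

The load sits in parallel with R2, giving an effective lower resistance R2' = R2·R_L/(R2+R_L) = 6.583 kΩ.
Now apply the divider: V_out = 24.5 × 0.5753 = 14.09 mV.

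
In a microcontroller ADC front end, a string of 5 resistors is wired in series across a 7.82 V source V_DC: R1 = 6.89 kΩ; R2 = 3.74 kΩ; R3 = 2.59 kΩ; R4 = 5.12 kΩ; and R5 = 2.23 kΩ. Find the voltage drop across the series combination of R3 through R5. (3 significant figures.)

Total series resistance ΣR = 6.89 + 3.74 + 2.59 + 5.12 + 2.23 = 20.57 kΩ.
R_{R3..R5} = 2.59 + 5.12 + 2.23 = 9.940 kΩ.
Voltage divider: V = V_DC · (9.940 / 20.57) = 7.82 × 0.4832 = 3.779 V.

V ≈ 3.78 V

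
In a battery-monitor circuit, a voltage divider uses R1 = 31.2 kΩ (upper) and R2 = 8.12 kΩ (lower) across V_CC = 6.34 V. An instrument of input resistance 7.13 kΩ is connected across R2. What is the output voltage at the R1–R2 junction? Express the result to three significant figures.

First combine the lower leg with the load: R2 ‖ R_L = 3.796 kΩ.
Now apply the divider: V_out = 6.34 × 0.1085 = 0.6878 V.

V_out ≈ 0.688 V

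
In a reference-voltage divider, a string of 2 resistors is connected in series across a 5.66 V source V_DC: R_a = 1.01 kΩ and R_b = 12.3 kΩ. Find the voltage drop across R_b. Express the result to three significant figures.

Total series resistance ΣR = 1.01 + 12.3 = 13.31 kΩ.
Voltage divider: V = V_DC · (12.30 / 13.31) = 5.66 × 0.9241 = 5.231 V.

V ≈ 5.23 V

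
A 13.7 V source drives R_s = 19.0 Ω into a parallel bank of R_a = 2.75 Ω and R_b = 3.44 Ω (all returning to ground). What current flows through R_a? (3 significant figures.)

Equivalent of the parallel group: R_p = 1.528 Ω.
V_A = 13.7 × 1.528/20.53 = 1.020 V.
I(R_a) = V_A / R_a = 1.020/2.75 = 0.3709 A.

I ≈ 0.371 A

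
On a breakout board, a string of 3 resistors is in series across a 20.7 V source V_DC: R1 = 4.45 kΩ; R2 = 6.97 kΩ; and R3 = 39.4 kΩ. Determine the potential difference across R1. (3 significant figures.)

V ≈ 1.81 V

Total series resistance ΣR = 4.45 + 6.97 + 39.4 = 50.82 kΩ.
V = V_DC · R/ΣR = 20.7 × 0.08756 = 1.813 V.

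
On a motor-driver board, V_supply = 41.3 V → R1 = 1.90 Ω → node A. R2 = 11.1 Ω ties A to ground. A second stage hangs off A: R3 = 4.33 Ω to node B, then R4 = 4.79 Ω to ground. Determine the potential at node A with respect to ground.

The second stage (R3 + R4 = 9.120 Ω) loads node A in parallel with R2.
Effective lower resistance at A: R2 ‖ 9.120 = 5.007 Ω.
First divider: V_A = V_supply · 5.007/(1.90 + 5.007) = 29.94 V.

V_A ≈ 29.9 V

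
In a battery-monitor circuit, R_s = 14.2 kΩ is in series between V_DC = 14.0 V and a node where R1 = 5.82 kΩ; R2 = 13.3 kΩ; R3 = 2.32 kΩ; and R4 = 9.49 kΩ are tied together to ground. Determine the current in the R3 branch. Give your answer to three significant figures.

Combine the parallel branches: R_p = (1/5.82 + 1/13.3 + 1/2.32 + 1/9.49)⁻¹ = 1.276 kΩ.
V_A by voltage divider: V_A = 14.0 × 1.276/(14.2 + 1.276) = 1.155 V.
Branch current I = V_A/R3 = 1.155/2.32 = 0.4977 mA.
(Equivalently: I_total = 0.9046 mA, then current-divider fraction G_k/ΣG = 0.5502.)

I ≈ 0.498 mA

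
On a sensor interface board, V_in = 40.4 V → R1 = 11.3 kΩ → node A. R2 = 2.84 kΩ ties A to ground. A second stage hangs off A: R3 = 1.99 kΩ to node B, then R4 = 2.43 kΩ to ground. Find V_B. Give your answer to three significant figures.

V_B ≈ 2.95 V

Node A sees R2 in parallel with the series input of stage 2, R3 + R4 = 4.420 kΩ.
R2 ‖ (R3+R4) = 1.729 kΩ.
So V_A = 40.4 × 0.1327 = 5.361 V.
Stage 2 is unloaded, so V_B = V_A · R4/(R3+R4) = 5.361 × 2.43/4.420 = 2.948 V.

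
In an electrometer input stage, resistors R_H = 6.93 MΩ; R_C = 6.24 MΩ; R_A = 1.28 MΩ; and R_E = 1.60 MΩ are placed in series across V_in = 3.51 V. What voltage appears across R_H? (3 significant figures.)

Total series resistance ΣR = 6.93 + 6.24 + 1.28 + 1.60 = 16.05 MΩ.
Voltage divider: V = V_in · (6.930 / 16.05) = 3.51 × 0.4318 = 1.516 V.

V ≈ 1.52 V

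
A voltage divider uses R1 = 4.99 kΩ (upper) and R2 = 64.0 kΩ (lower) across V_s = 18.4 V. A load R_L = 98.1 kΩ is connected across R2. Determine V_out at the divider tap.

V_out ≈ 16.3 V

First combine the lower leg with the load: R2 ‖ R_L = 38.73 kΩ.
Voltage divider with the loaded lower leg: V_out = 18.4 × 38.73/(4.99 + 38.73) = 18.4 × 0.8859 = 16.30 V.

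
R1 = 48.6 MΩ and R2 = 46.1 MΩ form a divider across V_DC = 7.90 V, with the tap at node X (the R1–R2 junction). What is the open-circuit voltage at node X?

V_th ≈ 3.85 V

With X open, the divider is unloaded: V_th = 7.90 × 46.1/94.70 = 3.846 V.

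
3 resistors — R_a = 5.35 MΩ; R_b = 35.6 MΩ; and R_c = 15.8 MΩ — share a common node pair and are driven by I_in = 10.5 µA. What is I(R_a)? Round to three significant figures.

I ≈ 7.05 µA

Total conductance ΣG = 1/5.35 + 1/35.6 + 1/15.8 = 0.2783 (units of 1/MΩ).
R_a takes the fraction G_k/ΣG = 0.1869/0.2783 = 0.6716, so I = 10.5 × 0.6716 = 7.052 µA.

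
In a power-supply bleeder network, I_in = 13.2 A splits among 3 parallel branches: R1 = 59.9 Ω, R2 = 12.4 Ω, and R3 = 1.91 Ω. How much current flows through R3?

Total conductance ΣG = 1/59.9 + 1/12.4 + 1/1.91 = 0.6209 (units of 1/Ω).
By the current-divider rule, I = I_in · G_k/ΣG = 13.2 × 0.8432 = 11.13 A.

I ≈ 11.1 A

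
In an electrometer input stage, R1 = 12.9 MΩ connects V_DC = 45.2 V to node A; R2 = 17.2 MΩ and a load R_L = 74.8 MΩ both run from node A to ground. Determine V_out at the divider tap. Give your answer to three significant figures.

V_out ≈ 23.5 V

R2 ‖ R_L = (17.2 × 74.8)/(17.2 + 74.8) = 13.98 MΩ.
Now apply the divider: V_out = 45.2 × 0.5202 = 23.51 V.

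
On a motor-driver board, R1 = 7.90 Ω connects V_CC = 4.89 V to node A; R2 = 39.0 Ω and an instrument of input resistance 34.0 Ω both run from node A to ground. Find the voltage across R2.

First combine the lower leg with the load: R2 ‖ R_L = 18.16 Ω.
Voltage divider with the loaded lower leg: V_out = 4.89 × 18.16/(7.90 + 18.16) = 4.89 × 0.6969 = 3.408 V.

V_out ≈ 3.41 V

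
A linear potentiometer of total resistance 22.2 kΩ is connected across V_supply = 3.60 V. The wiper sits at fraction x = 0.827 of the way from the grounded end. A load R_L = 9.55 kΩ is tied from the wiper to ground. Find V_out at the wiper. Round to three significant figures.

Lower segment x·R_p = 18.36 kΩ; upper segment (1−x)·R_p = 3.841 kΩ.
R_L loads the lower segment: effective lower R = 6.282 kΩ.
Then V_out = V_supply · 6.282/(3.841 + 6.282) = 2.234 V.

V_out ≈ 2.23 V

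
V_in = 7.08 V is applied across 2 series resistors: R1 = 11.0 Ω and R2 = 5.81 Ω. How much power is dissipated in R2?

P ≈ 1.03 W

ΣR = 16.81 Ω → I = 7.08/16.81 = 0.4212 A.
V(R2) = I·R = 2.447 V; P = V·I = 2.447 × 0.4212 = 1.031 W.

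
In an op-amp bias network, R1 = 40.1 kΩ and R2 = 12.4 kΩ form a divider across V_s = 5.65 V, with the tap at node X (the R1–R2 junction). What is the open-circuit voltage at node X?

V_th ≈ 1.33 V

With X open, the divider is unloaded: V_th = 5.65 × 12.4/52.50 = 1.334 V.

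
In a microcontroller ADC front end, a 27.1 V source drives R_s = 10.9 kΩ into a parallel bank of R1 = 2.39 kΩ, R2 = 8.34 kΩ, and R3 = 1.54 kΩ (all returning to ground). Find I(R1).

Equivalent of the parallel group: R_p = 0.8420 kΩ.
V_A = 27.1 × 0.8420/11.74 = 1.943 V.
I(R1) = V_A / R1 = 1.943/2.39 = 0.8131 mA.

I ≈ 0.813 mA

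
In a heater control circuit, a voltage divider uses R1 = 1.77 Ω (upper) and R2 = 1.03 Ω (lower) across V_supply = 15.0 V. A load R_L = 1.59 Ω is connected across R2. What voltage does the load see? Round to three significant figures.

R2 ‖ R_L = (1.03 × 1.59)/(1.03 + 1.59) = 0.6251 Ω.
Now apply the divider: V_out = 15.0 × 0.2610 = 3.915 V.

V_out ≈ 3.91 V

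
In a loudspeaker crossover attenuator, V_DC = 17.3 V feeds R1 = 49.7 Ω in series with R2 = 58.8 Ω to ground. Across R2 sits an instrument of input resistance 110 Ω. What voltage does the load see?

The load sits in parallel with R2, giving an effective lower resistance R2' = R2·R_L/(R2+R_L) = 38.32 Ω.
Then V_out = V_DC · R2'/(R1 + R2') = 17.3 × 38.32/88.02 = 7.531 V.
(Unloaded it would be 9.38 V; the load pulls it down.)

V_out ≈ 7.53 V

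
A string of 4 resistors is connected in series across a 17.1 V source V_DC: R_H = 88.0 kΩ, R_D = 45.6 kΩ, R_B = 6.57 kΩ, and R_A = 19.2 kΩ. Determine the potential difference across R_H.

Total series resistance ΣR = 88.0 + 45.6 + 6.57 + 19.2 = 159.4 kΩ.
V = V_DC · R/ΣR = 17.1 × 0.5522 = 9.442 V.

V ≈ 9.44 V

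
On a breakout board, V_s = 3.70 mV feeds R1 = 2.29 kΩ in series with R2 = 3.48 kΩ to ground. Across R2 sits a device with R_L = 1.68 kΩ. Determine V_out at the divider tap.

The load sits in parallel with R2, giving an effective lower resistance R2' = R2·R_L/(R2+R_L) = 1.133 kΩ.
Voltage divider with the loaded lower leg: V_out = 3.70 × 1.133/(2.29 + 1.133) = 3.70 × 0.3310 = 1.225 mV.

V_out ≈ 1.22 mV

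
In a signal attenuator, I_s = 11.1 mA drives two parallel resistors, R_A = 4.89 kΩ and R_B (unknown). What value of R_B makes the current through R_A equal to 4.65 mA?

Two-branch current divider: I_A = I_s · R_B/(R_A + R_B).
With f = 0.4189, R_B = R_A · f/(1−f) = 4.89 × 0.7209 = 3.525 kΩ.

R_B ≈ 3.53 kΩ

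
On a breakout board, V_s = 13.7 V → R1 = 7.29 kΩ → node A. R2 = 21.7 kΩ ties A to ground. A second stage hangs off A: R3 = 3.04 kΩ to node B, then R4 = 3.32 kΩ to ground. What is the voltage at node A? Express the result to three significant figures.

Looking into the second stage from A: R3 + R4 = 6.360 kΩ appears in parallel with R2.
Effective lower resistance at A: R2 ‖ 6.360 = 4.918 kΩ.
So V_A = 13.7 × 0.4029 = 5.519 V.

V_A ≈ 5.52 V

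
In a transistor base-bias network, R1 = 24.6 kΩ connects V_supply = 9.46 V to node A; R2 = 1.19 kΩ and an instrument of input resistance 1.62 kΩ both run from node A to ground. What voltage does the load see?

V_out ≈ 0.257 V

R2 ‖ R_L = (1.19 × 1.62)/(1.19 + 1.62) = 0.6860 kΩ.
Voltage divider with the loaded lower leg: V_out = 9.46 × 0.6860/(24.6 + 0.6860) = 9.46 × 0.02713 = 0.2567 V.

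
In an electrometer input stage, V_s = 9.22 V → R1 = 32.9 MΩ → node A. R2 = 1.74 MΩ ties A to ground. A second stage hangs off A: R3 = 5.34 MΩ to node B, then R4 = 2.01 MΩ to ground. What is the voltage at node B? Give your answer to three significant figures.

The second stage (R3 + R4 = 7.350 MΩ) loads node A in parallel with R2.
R2 ‖ (R3+R4) = 1.407 MΩ.
V_A = 9.22 × 1.407/(32.9 + 1.407) = 0.3781 V.
V_B = V_A × 0.2735 = 0.1034 V.

V_B ≈ 0.103 V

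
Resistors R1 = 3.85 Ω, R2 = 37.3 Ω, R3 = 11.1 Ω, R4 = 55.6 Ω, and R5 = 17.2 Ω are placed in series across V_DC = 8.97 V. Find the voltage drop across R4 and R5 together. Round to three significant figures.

Total series resistance ΣR = 3.85 + 37.3 + 11.1 + 55.6 + 17.2 = 125.0 Ω.
R_{R4..R5} = 55.6 + 17.2 = 72.80 Ω.
Voltage divider: V = V_DC · (72.80 / 125.0) = 8.97 × 0.5822 = 5.222 V.

V ≈ 5.22 V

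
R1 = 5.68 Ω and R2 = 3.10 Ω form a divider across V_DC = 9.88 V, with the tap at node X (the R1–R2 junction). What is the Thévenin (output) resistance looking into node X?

R_th ≈ 2.01 Ω

Zeroing V_DC shorts the top of R1 to ground, so R_th = R1 ‖ R2 = 2.005 Ω.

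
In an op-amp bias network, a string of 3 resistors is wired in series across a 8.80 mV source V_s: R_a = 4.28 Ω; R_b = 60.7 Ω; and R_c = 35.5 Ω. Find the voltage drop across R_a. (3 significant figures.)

V ≈ 0.375 mV

ΣR = 4.28 + 60.7 + 35.5 = 100.5 Ω.
By the voltage-divider rule, V = 8.80 × 4.280/100.5 = 0.3748 mV.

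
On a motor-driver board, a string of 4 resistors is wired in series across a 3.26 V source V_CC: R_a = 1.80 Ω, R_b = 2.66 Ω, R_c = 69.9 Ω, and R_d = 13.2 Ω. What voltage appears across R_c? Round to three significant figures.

V ≈ 2.60 V

Total series resistance ΣR = 1.80 + 2.66 + 69.9 + 13.2 = 87.56 Ω.
Voltage divider: V = V_CC · (69.90 / 87.56) = 3.26 × 0.7983 = 2.602 V.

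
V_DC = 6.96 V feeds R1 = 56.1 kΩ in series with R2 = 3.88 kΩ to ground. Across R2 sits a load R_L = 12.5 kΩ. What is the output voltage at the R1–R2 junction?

V_out ≈ 0.349 V

The load sits in parallel with R2, giving an effective lower resistance R2' = R2·R_L/(R2+R_L) = 2.961 kΩ.
Then V_out = V_DC · R2'/(R1 + R2') = 6.96 × 2.961/59.06 = 0.3489 V.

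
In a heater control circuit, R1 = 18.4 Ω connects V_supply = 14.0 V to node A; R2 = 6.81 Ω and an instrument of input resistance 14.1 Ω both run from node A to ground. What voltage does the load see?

The load sits in parallel with R2, giving an effective lower resistance R2' = R2·R_L/(R2+R_L) = 4.592 Ω.
Voltage divider with the loaded lower leg: V_out = 14.0 × 4.592/(18.4 + 4.592) = 14.0 × 0.1997 = 2.796 V.
(Unloaded it would be 3.78 V; the load pulls it down.)

V_out ≈ 2.80 V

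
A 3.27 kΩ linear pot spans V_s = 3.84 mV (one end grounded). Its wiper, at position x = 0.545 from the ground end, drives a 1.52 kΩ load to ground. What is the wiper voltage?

The pot divides into 1.488 kΩ above the wiper and 1.782 kΩ below.
R_L loads the lower segment: effective lower R = 0.8203 kΩ.
Loaded-divider output: V_out = 3.84 × 0.3554 = 1.365 mV.

V_out ≈ 1.36 mV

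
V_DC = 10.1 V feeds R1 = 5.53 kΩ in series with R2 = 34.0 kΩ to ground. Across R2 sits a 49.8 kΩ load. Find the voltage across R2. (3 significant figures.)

The load sits in parallel with R2, giving an effective lower resistance R2' = R2·R_L/(R2+R_L) = 20.21 kΩ.
Then V_out = V_DC · R2'/(R1 + R2') = 10.1 × 20.21/25.74 = 7.930 V.

V_out ≈ 7.93 V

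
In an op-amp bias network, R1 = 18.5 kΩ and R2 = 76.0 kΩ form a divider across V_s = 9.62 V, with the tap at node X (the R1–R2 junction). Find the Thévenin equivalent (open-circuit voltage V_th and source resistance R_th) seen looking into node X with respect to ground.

V_th ≈ 7.74 V, R_th ≈ 14.9 kΩ

Open-circuit (no load on X): V_th = V_s · R2/(R1 + R2) = 9.62 × 76.0/(18.50 + 76.0) = 7.737 V.
Zeroing V_s shorts the top of R1 to ground, so R_th = R1 ‖ R2 = 14.88 kΩ.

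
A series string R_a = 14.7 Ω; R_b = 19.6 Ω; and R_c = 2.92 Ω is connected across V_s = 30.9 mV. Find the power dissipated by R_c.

P ≈ 2.01 µW

The common current is I = 30.9/37.22 = 0.8302 mA.
P(R_c) = I²·R_c = (0.8302)² × 2.92 = 2.013 µW.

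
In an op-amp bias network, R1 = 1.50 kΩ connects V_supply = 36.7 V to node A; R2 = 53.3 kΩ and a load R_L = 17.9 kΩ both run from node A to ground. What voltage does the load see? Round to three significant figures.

R2 ‖ R_L = (53.3 × 17.9)/(53.3 + 17.9) = 13.40 kΩ.
Now apply the divider: V_out = 36.7 × 0.8993 = 33.01 V.

V_out ≈ 33.0 V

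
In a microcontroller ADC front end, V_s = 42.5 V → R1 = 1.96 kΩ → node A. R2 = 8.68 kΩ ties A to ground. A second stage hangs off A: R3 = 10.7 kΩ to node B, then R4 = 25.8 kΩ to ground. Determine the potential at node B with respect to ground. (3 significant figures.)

The second stage (R3 + R4 = 36.50 kΩ) loads node A in parallel with R2.
R2 ‖ (R3+R4) = 7.012 kΩ.
So V_A = 42.5 × 0.7816 = 33.22 V.
Stage 2 is unloaded, so V_B = V_A · R4/(R3+R4) = 33.22 × 25.8/36.50 = 23.48 V.

V_B ≈ 23.5 V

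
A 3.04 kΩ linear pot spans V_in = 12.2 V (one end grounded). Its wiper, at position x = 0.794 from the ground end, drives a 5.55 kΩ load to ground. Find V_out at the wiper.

V_out ≈ 8.89 V

The pot divides into 0.6262 kΩ above the wiper and 2.414 kΩ below.
Lower segment in parallel with the load: 2.414 ‖ 5.55 = 1.682 kΩ.
V_out = 12.2 × 1.682/(0.6262 + 1.682) = 8.890 V.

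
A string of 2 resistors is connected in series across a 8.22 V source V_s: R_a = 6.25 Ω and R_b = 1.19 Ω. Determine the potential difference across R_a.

V ≈ 6.91 V

Total series resistance ΣR = 6.25 + 1.19 = 7.440 Ω.
By the voltage-divider rule, V = 8.22 × 6.250/7.440 = 6.905 V.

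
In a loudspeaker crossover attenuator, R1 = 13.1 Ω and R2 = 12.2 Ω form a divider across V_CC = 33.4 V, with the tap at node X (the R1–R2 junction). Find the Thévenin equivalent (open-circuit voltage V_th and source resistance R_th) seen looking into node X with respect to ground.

With X open, the divider is unloaded: V_th = 33.4 × 12.2/25.30 = 16.11 V.
With V_CC suppressed (replaced by a short), R_th = R1 ‖ R2 = (13.10 × 12.2)/(13.10 + 12.2) = 6.317 Ω.

V_th ≈ 16.1 V, R_th ≈ 6.32 Ω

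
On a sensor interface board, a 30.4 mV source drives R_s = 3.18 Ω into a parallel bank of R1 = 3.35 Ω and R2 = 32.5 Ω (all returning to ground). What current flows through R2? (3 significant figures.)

I ≈ 0.457 mA

Parallel bank: R_p = 1/(1/3.35 + 1/32.5) = 3.037 Ω.
Node voltage V_A = V_CC · R_p/(R_s + R_p) = 30.4 × 0.4885 = 14.85 mV.
I(R2) = V_A / R2 = 14.85/32.5 = 0.4569 mA.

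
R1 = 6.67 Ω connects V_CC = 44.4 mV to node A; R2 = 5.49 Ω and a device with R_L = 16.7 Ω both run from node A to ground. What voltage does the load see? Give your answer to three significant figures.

The load sits in parallel with R2, giving an effective lower resistance R2' = R2·R_L/(R2+R_L) = 4.132 Ω.
Voltage divider with the loaded lower leg: V_out = 44.4 × 4.132/(6.67 + 4.132) = 44.4 × 0.3825 = 16.98 mV.
(Unloaded it would be 20.0 mV; the load pulls it down.)

V_out ≈ 17.0 mV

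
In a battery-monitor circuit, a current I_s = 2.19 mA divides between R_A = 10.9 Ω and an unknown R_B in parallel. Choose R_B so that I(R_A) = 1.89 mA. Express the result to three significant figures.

R_B ≈ 68.7 Ω

The fraction through R_A equals R_B/(R_A+R_B).
With f = 0.8630, R_B = R_A · f/(1−f) = 10.9 × 6.300 = 68.67 Ω.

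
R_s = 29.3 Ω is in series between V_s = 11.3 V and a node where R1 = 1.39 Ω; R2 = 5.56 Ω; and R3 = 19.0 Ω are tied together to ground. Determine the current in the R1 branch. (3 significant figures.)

I ≈ 0.281 A

Combine the parallel branches: R_p = (1/1.39 + 1/5.56 + 1/19.0)⁻¹ = 1.051 Ω.
V_A = 11.3 × 1.051/30.35 = 0.3911 V.
I(R1) = V_A / R1 = 0.3911/1.39 = 0.2814 A.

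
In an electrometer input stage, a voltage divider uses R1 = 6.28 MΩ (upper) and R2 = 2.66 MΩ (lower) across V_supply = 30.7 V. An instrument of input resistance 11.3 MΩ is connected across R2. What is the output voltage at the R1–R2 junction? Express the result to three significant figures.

The load sits in parallel with R2, giving an effective lower resistance R2' = R2·R_L/(R2+R_L) = 2.153 MΩ.
Now apply the divider: V_out = 30.7 × 0.2553 = 7.838 V.
(Unloaded it would be 9.13 V; the load pulls it down.)

V_out ≈ 7.84 V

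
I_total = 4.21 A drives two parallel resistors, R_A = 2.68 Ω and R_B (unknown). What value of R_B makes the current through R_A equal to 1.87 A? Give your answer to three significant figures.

In a two-way split, I_A/I_total = R_B/(R_A + R_B).
With f = 0.4442, R_B = R_A · f/(1−f) = 2.68 × 0.7991 = 2.142 Ω.

R_B ≈ 2.14 Ω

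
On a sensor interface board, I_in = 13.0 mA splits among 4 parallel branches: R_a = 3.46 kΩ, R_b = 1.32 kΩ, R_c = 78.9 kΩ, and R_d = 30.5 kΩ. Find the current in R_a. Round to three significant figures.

I ≈ 3.44 mA

ΣG = 1/3.46 + 1/1.32 + 1/78.9 + 1/30.5 = 1.092.
By the current-divider rule, I = I_in · G_k/ΣG = 13.0 × 0.2647 = 3.441 mA.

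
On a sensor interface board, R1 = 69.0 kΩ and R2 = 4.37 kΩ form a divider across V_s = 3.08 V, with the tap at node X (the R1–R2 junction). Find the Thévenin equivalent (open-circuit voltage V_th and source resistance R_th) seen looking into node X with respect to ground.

With X open, the divider is unloaded: V_th = 3.08 × 4.37/73.37 = 0.1834 V.
Looking into X with the source shorted: R_th = R1·R2/(R1+R2) = 69.00 × 4.37/73.37 = 4.110 kΩ.

V_th ≈ 0.183 V, R_th ≈ 4.11 kΩ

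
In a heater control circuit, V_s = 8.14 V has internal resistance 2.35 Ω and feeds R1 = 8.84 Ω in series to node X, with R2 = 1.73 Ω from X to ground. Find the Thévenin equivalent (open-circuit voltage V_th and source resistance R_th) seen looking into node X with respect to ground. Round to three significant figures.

R1' = 2.35 + 8.84 = 11.19 Ω (source resistance + R1).
With X open, the divider is unloaded: V_th = 8.14 × 1.73/12.92 = 1.090 V.
Looking into X with the source shorted: R_th = R1'·R2/(R1'+R2) = 11.19 × 1.73/12.92 = 1.498 Ω.

V_th ≈ 1.09 V, R_th ≈ 1.50 Ω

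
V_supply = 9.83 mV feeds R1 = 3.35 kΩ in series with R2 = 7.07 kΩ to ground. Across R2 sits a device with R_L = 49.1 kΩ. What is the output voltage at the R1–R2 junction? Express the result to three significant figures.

The load sits in parallel with R2, giving an effective lower resistance R2' = R2·R_L/(R2+R_L) = 6.180 kΩ.
Then V_out = V_supply · R2'/(R1 + R2') = 9.83 × 6.180/9.530 = 6.375 mV.

V_out ≈ 6.37 mV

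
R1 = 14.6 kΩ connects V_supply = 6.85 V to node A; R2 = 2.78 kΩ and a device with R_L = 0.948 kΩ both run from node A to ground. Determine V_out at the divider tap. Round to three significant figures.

R2 ‖ R_L = (2.78 × 0.948)/(2.78 + 0.948) = 0.7069 kΩ.
Voltage divider with the loaded lower leg: V_out = 6.85 × 0.7069/(14.6 + 0.7069) = 6.85 × 0.04618 = 0.3164 V.
(Unloaded it would be 1.10 V; the load pulls it down.)

V_out ≈ 0.316 V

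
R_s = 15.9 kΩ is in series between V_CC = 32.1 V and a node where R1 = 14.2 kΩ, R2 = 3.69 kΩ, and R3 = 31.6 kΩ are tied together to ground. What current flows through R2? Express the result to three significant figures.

I ≈ 1.25 mA

Equivalent of the parallel group: R_p = 2.680 kΩ.
V_A by voltage divider: V_A = 32.1 × 2.680/(15.9 + 2.680) = 4.631 V.
Branch current I = V_A/R2 = 4.631/3.69 = 1.255 mA.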